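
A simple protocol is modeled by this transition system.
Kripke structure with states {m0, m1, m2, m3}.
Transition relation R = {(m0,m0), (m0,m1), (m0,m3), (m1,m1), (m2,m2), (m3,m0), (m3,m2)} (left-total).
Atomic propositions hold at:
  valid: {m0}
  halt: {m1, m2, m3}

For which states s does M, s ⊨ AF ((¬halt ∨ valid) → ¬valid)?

{m1, m2, m3}

Sat(¬halt) = {m0}
Sat(¬halt ∨ valid) = {m0}
Sat(¬valid) = {m1, m2, m3}
Sat((¬halt ∨ valid) → ¬valid) = {m1, m2, m3}
AF ((¬halt ∨ valid) → ¬valid): least fixpoint, start Z0 = {m1, m2, m3}, add states with every successor in Z. Already a fixed point.
Sat(AF ((¬halt ∨ valid) → ¬valid)) = {m1, m2, m3}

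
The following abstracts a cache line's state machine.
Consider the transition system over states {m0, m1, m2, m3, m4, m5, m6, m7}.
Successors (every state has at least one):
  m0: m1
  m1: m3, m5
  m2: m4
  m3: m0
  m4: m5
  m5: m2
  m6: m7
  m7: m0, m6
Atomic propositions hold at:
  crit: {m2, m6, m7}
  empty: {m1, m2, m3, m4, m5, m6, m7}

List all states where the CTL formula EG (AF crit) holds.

AF crit: least fixpoint, start Z0 = {m2, m6, m7}, add states with every successor in Z. Z1 = {m2, m5, m6, m7}; Z2 = {m2, m4, m5, m6, m7}; fixed.
Sat(AF crit) = {m2, m4, m5, m6, m7}
EG (AF crit): greatest fixpoint, start Z0 = {m2, m4, m5, m6, m7}, keep only states in Sat with some successor in Z. Already a fixed point.
Sat(EG (AF crit)) = {m2, m4, m5, m6, m7}

{m2, m4, m5, m6, m7}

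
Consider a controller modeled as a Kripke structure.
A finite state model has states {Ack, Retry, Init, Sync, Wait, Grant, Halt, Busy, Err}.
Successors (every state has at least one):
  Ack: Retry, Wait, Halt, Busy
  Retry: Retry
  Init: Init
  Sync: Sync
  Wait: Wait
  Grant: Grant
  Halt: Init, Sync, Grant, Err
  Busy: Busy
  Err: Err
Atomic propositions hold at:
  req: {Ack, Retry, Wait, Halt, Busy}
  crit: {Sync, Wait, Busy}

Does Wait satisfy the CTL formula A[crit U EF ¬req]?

Sat(¬req) = {Init, Sync, Grant, Err}
EF ¬req: least fixpoint, start Z0 = {Init, Sync, Grant, Err}, add states with some successor in Z. Z1 = {Init, Sync, Grant, Halt, Err}; Z2 = {Ack, Init, Sync, Grant, Halt, Err}; fixed.
Sat(EF ¬req) = {Ack, Init, Sync, Grant, Halt, Err}
A[crit U EF ¬req]: least fixpoint, start Z0 = Sat(EF ¬req) = {Ack, Init, Sync, Grant, Halt, Err}, add states in Sat(crit) with every successor in Z. Already a fixed point.
Sat(A[crit U EF ¬req]) = {Ack, Init, Sync, Grant, Halt, Err}
Wait ∉ Sat(A[crit U EF ¬req]) = {Ack, Init, Sync, Grant, Halt, Err}, so the formula does not hold at Wait.

No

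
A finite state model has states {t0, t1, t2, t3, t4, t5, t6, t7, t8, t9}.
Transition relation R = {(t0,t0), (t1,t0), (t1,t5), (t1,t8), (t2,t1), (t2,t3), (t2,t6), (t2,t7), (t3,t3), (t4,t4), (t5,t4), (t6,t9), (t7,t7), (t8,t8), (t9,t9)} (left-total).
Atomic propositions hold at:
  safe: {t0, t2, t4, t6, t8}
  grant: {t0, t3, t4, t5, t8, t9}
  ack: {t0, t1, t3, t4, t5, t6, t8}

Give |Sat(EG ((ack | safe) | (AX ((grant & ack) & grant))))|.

Sat(ack | safe) = {t0, t1, t2, t3, t4, t5, t6, t8}
Sat(grant & ack) = {t0, t3, t4, t5, t8}
Sat((grant & ack) & grant) = {t0, t3, t4, t5, t8}
Sat(AX ((grant & ack) & grant)) = {s : every successor in {t0, t3, t4, t5, t8}} = {t0, t1, t3, t4, t5, t8}
Sat((ack | safe) | (AX ((grant & ack) & grant))) = {t0, t1, t2, t3, t4, t5, t6, t8}
EG ((ack | safe) | (AX ((grant & ack) & grant))): greatest fixpoint, start Z0 = {t0, t1, t2, t3, t4, t5, t6, t8}, keep only states in Sat with some successor in Z. Z1 = {t0, t1, t2, t3, t4, t5, t8}; fixed.
Sat(EG ((ack | safe) | (AX ((grant & ack) & grant)))) = {t0, t1, t2, t3, t4, t5, t8}
|Sat(EG ((ack | safe) | (AX ((grant & ack) & grant))))| = |{t0, t1, t2, t3, t4, t5, t8}| = 7.

7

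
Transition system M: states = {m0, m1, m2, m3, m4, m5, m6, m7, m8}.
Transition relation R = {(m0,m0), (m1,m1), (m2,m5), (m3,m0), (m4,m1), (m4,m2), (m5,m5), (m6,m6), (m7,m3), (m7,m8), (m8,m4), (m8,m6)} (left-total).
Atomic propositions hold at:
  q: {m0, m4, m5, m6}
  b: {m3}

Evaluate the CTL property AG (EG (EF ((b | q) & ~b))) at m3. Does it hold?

Yes

Sat(b | q) = {m0, m3, m4, m5, m6}
Sat(~b) = {m0, m1, m2, m4, m5, m6, m7, m8}
Sat((b | q) & ~b) = {m0, m4, m5, m6}
EF ((b | q) & ~b): least fixpoint, start Z0 = {m0, m4, m5, m6}, add states with some successor in Z. Z1 = {m0, m2, m3, m4, m5, m6, m8}; Z2 = {m0, m2, m3, m4, m5, m6, m7, m8}; fixed.
Sat(EF ((b | q) & ~b)) = {m0, m2, m3, m4, m5, m6, m7, m8}
EG (EF ((b | q) & ~b)): greatest fixpoint, start Z0 = {m0, m2, m3, m4, m5, m6, m7, m8}, keep only states in Sat with some successor in Z. Already a fixed point.
Sat(EG (EF ((b | q) & ~b))) = {m0, m2, m3, m4, m5, m6, m7, m8}
AG (EG (EF ((b | q) & ~b))): greatest fixpoint, start Z0 = {m0, m2, m3, m4, m5, m6, m7, m8}, keep only states in Sat with every successor in Z. Z1 = {m0, m2, m3, m5, m6, m7, m8}; Z2 = {m0, m2, m3, m5, m6, m7}; Z3 = {m0, m2, m3, m5, m6}; fixed.
Sat(AG (EG (EF ((b | q) & ~b)))) = {m0, m2, m3, m5, m6}
m3 ∈ Sat(AG (EG (EF ((b | q) & ~b)))) = {m0, m2, m3, m5, m6}, so the formula holds at m3.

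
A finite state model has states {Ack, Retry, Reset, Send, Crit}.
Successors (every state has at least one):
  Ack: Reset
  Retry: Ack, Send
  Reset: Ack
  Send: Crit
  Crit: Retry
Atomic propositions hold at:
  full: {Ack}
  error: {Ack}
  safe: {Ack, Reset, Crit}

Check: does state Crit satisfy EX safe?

No

Sat(EX safe) = {s : some successor in {Ack, Reset, Crit}} = {Ack, Retry, Reset, Send}
Crit ∉ Sat(EX safe) = {Ack, Retry, Reset, Send}, so the formula does not hold at Crit.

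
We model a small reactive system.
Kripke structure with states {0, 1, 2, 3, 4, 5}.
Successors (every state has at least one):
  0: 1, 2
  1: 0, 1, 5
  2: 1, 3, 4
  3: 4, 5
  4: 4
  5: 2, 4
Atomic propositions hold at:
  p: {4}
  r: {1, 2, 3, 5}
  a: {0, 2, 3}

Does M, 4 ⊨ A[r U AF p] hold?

AF p: least fixpoint, start Z0 = {4}, add states with every successor in Z. Already a fixed point.
Sat(AF p) = {4}
A[r U AF p]: least fixpoint, start Z0 = Sat(AF p) = {4}, add states in Sat(r) with every successor in Z. Already a fixed point.
Sat(A[r U AF p]) = {4}
4 ∈ Sat(A[r U AF p]) = {4}, so the formula holds at 4.

Yes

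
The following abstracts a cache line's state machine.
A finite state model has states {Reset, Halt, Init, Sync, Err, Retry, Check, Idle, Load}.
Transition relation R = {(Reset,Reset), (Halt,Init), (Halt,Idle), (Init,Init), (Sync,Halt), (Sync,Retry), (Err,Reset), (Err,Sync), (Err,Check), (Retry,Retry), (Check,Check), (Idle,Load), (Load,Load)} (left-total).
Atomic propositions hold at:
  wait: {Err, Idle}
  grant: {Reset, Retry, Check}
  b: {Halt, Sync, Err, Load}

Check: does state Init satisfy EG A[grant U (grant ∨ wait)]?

Sat(grant ∨ wait) = {Reset, Err, Retry, Check, Idle}
A[grant U (grant ∨ wait)]: least fixpoint, start Z0 = Sat((grant ∨ wait)) = {Reset, Err, Retry, Check, Idle}, add states in Sat(grant) with every successor in Z. Already a fixed point.
Sat(A[grant U (grant ∨ wait)]) = {Reset, Err, Retry, Check, Idle}
EG A[grant U (grant ∨ wait)]: greatest fixpoint, start Z0 = {Reset, Err, Retry, Check, Idle}, keep only states in Sat with some successor in Z. Z1 = {Reset, Err, Retry, Check}; fixed.
Sat(EG A[grant U (grant ∨ wait)]) = {Reset, Err, Retry, Check}
Init ∉ Sat(EG A[grant U (grant ∨ wait)]) = {Reset, Err, Retry, Check}, so the formula does not hold at Init.

No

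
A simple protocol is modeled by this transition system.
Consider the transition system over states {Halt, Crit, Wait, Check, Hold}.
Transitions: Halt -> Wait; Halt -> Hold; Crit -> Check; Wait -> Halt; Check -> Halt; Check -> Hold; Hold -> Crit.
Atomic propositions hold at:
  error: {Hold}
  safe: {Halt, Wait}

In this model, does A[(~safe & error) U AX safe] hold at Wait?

Sat(~safe) = {Crit, Check, Hold}
Sat(~safe & error) = {Hold}
Sat(AX safe) = {s : every successor in {Halt, Wait}} = {Wait}
A[(~safe & error) U AX safe]: least fixpoint, start Z0 = Sat(AX safe) = {Wait}, add states in Sat(~safe & error) with every successor in Z. Already a fixed point.
Sat(A[(~safe & error) U AX safe]) = {Wait}
Wait ∈ Sat(A[(~safe & error) U AX safe]) = {Wait}, so the formula holds at Wait.

Yes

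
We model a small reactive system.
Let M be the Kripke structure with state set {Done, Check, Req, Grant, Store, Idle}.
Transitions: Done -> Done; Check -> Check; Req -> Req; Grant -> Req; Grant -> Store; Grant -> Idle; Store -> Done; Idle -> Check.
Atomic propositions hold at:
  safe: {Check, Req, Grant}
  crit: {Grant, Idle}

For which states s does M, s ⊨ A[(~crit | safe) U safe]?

Sat(~crit) = {Done, Check, Req, Store}
Sat(~crit | safe) = {Done, Check, Req, Grant, Store}
A[(~crit | safe) U safe]: least fixpoint, start Z0 = Sat(safe) = {Check, Req, Grant}, add states in Sat(~crit | safe) with every successor in Z. Already a fixed point.
Sat(A[(~crit | safe) U safe]) = {Check, Req, Grant}

{Check, Req, Grant}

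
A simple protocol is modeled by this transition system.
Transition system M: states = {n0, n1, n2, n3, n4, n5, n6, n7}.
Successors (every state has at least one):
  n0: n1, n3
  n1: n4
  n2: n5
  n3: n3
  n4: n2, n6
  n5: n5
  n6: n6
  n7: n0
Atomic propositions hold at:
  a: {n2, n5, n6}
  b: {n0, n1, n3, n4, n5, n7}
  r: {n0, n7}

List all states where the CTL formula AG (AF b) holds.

{n2, n3, n5}

AF b: least fixpoint, start Z0 = {n0, n1, n3, n4, n5, n7}, add states with every successor in Z. Z1 = {n0, n1, n2, n3, n4, n5, n7}; fixed.
Sat(AF b) = {n0, n1, n2, n3, n4, n5, n7}
AG (AF b): greatest fixpoint, start Z0 = {n0, n1, n2, n3, n4, n5, n7}, keep only states in Sat with every successor in Z. Z1 = {n0, n1, n2, n3, n5, n7}; Z2 = {n0, n2, n3, n5, n7}; Z3 = {n2, n3, n5, n7}; Z4 = {n2, n3, n5}; fixed.
Sat(AG (AF b)) = {n2, n3, n5}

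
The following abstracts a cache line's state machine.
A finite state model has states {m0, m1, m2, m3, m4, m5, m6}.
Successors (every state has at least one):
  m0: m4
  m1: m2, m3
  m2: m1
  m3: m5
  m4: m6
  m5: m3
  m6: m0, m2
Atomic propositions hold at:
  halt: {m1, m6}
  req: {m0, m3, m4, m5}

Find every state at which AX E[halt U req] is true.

E[halt U req]: least fixpoint, start Z0 = Sat(req) = {m0, m3, m4, m5}, add states in Sat(halt) with some successor in Z. Z1 = {m0, m1, m3, m4, m5, m6}; fixed.
Sat(E[halt U req]) = {m0, m1, m3, m4, m5, m6}
Sat(AX E[halt U req]) = {s : every successor in {m0, m1, m3, m4, m5, m6}} = {m0, m2, m3, m4, m5}

{m0, m2, m3, m4, m5}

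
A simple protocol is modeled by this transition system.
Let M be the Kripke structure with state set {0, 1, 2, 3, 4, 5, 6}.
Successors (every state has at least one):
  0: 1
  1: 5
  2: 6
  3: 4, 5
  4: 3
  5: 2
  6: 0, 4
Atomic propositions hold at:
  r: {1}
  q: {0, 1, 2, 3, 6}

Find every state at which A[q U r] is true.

{0, 1}

A[q U r]: least fixpoint, start Z0 = Sat(r) = {1}, add states in Sat(q) with every successor in Z. Z1 = {0, 1}; fixed.
Sat(A[q U r]) = {0, 1}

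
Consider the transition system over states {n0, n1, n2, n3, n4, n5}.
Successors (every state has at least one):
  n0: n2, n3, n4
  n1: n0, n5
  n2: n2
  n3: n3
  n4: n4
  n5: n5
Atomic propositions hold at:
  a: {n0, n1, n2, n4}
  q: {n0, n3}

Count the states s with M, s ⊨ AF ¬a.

2

Sat(¬a) = {n3, n5}
AF ¬a: least fixpoint, start Z0 = {n3, n5}, add states with every successor in Z. Already a fixed point.
Sat(AF ¬a) = {n3, n5}
|Sat(AF ¬a)| = |{n3, n5}| = 2.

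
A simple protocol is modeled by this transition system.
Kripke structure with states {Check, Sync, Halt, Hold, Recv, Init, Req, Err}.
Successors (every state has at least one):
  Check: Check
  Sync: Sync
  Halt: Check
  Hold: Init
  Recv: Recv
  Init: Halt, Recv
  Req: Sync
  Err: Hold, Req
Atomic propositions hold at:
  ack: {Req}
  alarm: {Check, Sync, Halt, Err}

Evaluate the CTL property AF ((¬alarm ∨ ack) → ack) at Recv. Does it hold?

No

Sat(¬alarm) = {Hold, Recv, Init, Req}
Sat(¬alarm ∨ ack) = {Hold, Recv, Init, Req}
Sat((¬alarm ∨ ack) → ack) = {Check, Sync, Halt, Req, Err}
AF ((¬alarm ∨ ack) → ack): least fixpoint, start Z0 = {Check, Sync, Halt, Req, Err}, add states with every successor in Z. Already a fixed point.
Sat(AF ((¬alarm ∨ ack) → ack)) = {Check, Sync, Halt, Req, Err}
Recv ∉ Sat(AF ((¬alarm ∨ ack) → ack)) = {Check, Sync, Halt, Req, Err}, so the formula does not hold at Recv.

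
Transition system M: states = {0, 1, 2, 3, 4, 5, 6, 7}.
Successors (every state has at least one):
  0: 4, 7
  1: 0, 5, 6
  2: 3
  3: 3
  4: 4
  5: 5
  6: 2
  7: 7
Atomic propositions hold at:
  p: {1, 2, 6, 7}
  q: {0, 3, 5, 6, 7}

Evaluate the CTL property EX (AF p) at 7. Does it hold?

AF p: least fixpoint, start Z0 = {1, 2, 6, 7}, add states with every successor in Z. Already a fixed point.
Sat(AF p) = {1, 2, 6, 7}
Sat(EX (AF p)) = {s : some successor in {1, 2, 6, 7}} = {0, 1, 6, 7}
7 ∈ Sat(EX (AF p)) = {0, 1, 6, 7}, so the formula holds at 7.

Yes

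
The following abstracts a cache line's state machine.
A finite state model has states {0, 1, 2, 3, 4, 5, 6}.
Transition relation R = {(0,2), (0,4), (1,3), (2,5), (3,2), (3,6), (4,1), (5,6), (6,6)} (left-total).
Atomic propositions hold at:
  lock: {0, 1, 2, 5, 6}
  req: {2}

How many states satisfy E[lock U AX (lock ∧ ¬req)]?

Sat(¬req) = {0, 1, 3, 4, 5, 6}
Sat(lock ∧ ¬req) = {0, 1, 5, 6}
Sat(AX (lock ∧ ¬req)) = {s : every successor in {0, 1, 5, 6}} = {2, 4, 5, 6}
E[lock U AX (lock ∧ ¬req)]: least fixpoint, start Z0 = Sat(AX (lock ∧ ¬req)) = {2, 4, 5, 6}, add states in Sat(lock) with some successor in Z. Z1 = {0, 2, 4, 5, 6}; fixed.
Sat(E[lock U AX (lock ∧ ¬req)]) = {0, 2, 4, 5, 6}
|Sat(E[lock U AX (lock ∧ ¬req)])| = |{0, 2, 4, 5, 6}| = 5.

5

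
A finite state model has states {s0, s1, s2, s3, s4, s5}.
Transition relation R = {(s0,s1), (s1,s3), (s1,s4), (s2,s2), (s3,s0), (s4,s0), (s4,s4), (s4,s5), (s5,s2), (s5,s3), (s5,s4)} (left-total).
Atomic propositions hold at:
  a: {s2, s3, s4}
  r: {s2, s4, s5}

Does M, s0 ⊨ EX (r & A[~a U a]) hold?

Sat(~a) = {s0, s1, s5}
A[~a U a]: least fixpoint, start Z0 = Sat(a) = {s2, s3, s4}, add states in Sat(~a) with every successor in Z. Z1 = {s1, s2, s3, s4, s5}; Z2 = {s0, s1, s2, s3, s4, s5}; fixed.
Sat(A[~a U a]) = {s0, s1, s2, s3, s4, s5}
Sat(r & A[~a U a]) = {s2, s4, s5}
Sat(EX (r & A[~a U a])) = {s : some successor in {s2, s4, s5}} = {s1, s2, s4, s5}
s0 ∉ Sat(EX (r & A[~a U a])) = {s1, s2, s4, s5}, so the formula does not hold at s0.

No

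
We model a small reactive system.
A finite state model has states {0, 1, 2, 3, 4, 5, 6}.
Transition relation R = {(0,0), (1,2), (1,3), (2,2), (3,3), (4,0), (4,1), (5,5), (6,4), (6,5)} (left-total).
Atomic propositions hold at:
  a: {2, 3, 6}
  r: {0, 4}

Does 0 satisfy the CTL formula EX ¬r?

No

Sat(¬r) = {1, 2, 3, 5, 6}
Sat(EX ¬r) = {s : some successor in {1, 2, 3, 5, 6}} = {1, 2, 3, 4, 5, 6}
0 ∉ Sat(EX ¬r) = {1, 2, 3, 4, 5, 6}, so the formula does not hold at 0.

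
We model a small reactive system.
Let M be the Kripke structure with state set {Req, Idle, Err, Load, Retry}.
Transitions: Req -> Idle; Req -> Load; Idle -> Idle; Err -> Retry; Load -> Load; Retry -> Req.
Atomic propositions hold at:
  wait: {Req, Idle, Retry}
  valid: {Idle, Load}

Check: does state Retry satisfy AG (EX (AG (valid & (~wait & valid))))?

Sat(~wait) = {Err, Load}
Sat(~wait & valid) = {Load}
Sat(valid & (~wait & valid)) = {Load}
AG (valid & (~wait & valid)): greatest fixpoint, start Z0 = {Load}, keep only states in Sat with every successor in Z. Already a fixed point.
Sat(AG (valid & (~wait & valid))) = {Load}
Sat(EX (AG (valid & (~wait & valid)))) = {s : some successor in {Load}} = {Req, Load}
AG (EX (AG (valid & (~wait & valid)))): greatest fixpoint, start Z0 = {Req, Load}, keep only states in Sat with every successor in Z. Z1 = {Load}; fixed.
Sat(AG (EX (AG (valid & (~wait & valid))))) = {Load}
Retry ∉ Sat(AG (EX (AG (valid & (~wait & valid))))) = {Load}, so the formula does not hold at Retry.

No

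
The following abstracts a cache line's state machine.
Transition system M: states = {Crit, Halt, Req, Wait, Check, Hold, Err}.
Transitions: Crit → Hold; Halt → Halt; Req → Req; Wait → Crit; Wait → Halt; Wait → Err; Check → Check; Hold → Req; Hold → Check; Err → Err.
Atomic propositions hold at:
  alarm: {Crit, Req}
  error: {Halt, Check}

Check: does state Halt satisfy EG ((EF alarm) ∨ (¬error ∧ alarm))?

No

EF alarm: least fixpoint, start Z0 = {Crit, Req}, add states with some successor in Z. Z1 = {Crit, Req, Wait, Hold}; fixed.
Sat(EF alarm) = {Crit, Req, Wait, Hold}
Sat(¬error) = {Crit, Req, Wait, Hold, Err}
Sat(¬error ∧ alarm) = {Crit, Req}
Sat((EF alarm) ∨ (¬error ∧ alarm)) = {Crit, Req, Wait, Hold}
EG ((EF alarm) ∨ (¬error ∧ alarm)): greatest fixpoint, start Z0 = {Crit, Req, Wait, Hold}, keep only states in Sat with some successor in Z. Already a fixed point.
Sat(EG ((EF alarm) ∨ (¬error ∧ alarm))) = {Crit, Req, Wait, Hold}
Halt ∉ Sat(EG ((EF alarm) ∨ (¬error ∧ alarm))) = {Crit, Req, Wait, Hold}, so the formula does not hold at Halt.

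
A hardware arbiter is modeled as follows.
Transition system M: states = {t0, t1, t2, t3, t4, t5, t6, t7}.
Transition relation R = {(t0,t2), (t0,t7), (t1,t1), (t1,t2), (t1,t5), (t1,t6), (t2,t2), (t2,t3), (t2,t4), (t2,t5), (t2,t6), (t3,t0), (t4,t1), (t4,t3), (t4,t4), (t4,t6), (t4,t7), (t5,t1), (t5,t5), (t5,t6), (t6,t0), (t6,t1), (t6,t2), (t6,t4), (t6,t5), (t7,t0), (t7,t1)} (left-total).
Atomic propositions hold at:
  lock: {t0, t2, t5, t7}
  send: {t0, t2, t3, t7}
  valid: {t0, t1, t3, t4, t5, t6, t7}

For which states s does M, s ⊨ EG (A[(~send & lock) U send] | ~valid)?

Sat(~send) = {t1, t4, t5, t6}
Sat(~send & lock) = {t5}
A[(~send & lock) U send]: least fixpoint, start Z0 = Sat(send) = {t0, t2, t3, t7}, add states in Sat(~send & lock) with every successor in Z. Already a fixed point.
Sat(A[(~send & lock) U send]) = {t0, t2, t3, t7}
Sat(~valid) = {t2}
Sat(A[(~send & lock) U send] | ~valid) = {t0, t2, t3, t7}
EG (A[(~send & lock) U send] | ~valid): greatest fixpoint, start Z0 = {t0, t2, t3, t7}, keep only states in Sat with some successor in Z. Already a fixed point.
Sat(EG (A[(~send & lock) U send] | ~valid)) = {t0, t2, t3, t7}

{t0, t2, t3, t7}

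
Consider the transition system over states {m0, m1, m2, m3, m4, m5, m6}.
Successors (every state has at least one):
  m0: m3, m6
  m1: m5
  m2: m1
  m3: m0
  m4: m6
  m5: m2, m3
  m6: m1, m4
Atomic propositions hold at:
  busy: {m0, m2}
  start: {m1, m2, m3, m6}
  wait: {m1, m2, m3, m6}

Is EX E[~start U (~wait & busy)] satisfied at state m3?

Yes

Sat(~start) = {m0, m4, m5}
Sat(~wait) = {m0, m4, m5}
Sat(~wait & busy) = {m0}
E[~start U (~wait & busy)]: least fixpoint, start Z0 = Sat((~wait & busy)) = {m0}, add states in Sat(~start) with some successor in Z. Already a fixed point.
Sat(E[~start U (~wait & busy)]) = {m0}
Sat(EX E[~start U (~wait & busy)]) = {s : some successor in {m0}} = {m3}
m3 ∈ Sat(EX E[~start U (~wait & busy)]) = {m3}, so the formula holds at m3.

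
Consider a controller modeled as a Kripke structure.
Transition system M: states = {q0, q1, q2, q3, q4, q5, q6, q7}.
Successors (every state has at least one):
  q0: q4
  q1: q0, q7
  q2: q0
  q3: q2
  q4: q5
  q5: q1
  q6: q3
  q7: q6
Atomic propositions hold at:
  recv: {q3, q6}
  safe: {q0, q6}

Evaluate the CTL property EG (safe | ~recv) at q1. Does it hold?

Sat(~recv) = {q0, q1, q2, q4, q5, q7}
Sat(safe | ~recv) = {q0, q1, q2, q4, q5, q6, q7}
EG (safe | ~recv): greatest fixpoint, start Z0 = {q0, q1, q2, q4, q5, q6, q7}, keep only states in Sat with some successor in Z. Z1 = {q0, q1, q2, q4, q5, q7}; Z2 = {q0, q1, q2, q4, q5}; fixed.
Sat(EG (safe | ~recv)) = {q0, q1, q2, q4, q5}
q1 ∈ Sat(EG (safe | ~recv)) = {q0, q1, q2, q4, q5}, so the formula holds at q1.

Yes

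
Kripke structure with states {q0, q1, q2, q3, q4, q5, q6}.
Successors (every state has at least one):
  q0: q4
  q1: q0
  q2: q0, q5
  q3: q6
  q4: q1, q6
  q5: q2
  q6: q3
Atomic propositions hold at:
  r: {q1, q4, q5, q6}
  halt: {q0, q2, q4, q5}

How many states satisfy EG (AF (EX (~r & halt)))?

Sat(~r) = {q0, q2, q3}
Sat(~r & halt) = {q0, q2}
Sat(EX (~r & halt)) = {s : some successor in {q0, q2}} = {q1, q2, q5}
AF (EX (~r & halt)): least fixpoint, start Z0 = {q1, q2, q5}, add states with every successor in Z. Already a fixed point.
Sat(AF (EX (~r & halt))) = {q1, q2, q5}
EG (AF (EX (~r & halt))): greatest fixpoint, start Z0 = {q1, q2, q5}, keep only states in Sat with some successor in Z. Z1 = {q2, q5}; fixed.
Sat(EG (AF (EX (~r & halt)))) = {q2, q5}
|Sat(EG (AF (EX (~r & halt))))| = |{q2, q5}| = 2.

2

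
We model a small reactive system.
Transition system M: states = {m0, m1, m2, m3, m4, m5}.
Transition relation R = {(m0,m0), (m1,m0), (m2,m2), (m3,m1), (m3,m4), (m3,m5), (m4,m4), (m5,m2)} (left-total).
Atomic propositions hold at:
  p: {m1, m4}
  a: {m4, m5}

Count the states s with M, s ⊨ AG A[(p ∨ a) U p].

1

Sat(p ∨ a) = {m1, m4, m5}
A[(p ∨ a) U p]: least fixpoint, start Z0 = Sat(p) = {m1, m4}, add states in Sat(p ∨ a) with every successor in Z. Already a fixed point.
Sat(A[(p ∨ a) U p]) = {m1, m4}
AG A[(p ∨ a) U p]: greatest fixpoint, start Z0 = {m1, m4}, keep only states in Sat with every successor in Z. Z1 = {m4}; fixed.
Sat(AG A[(p ∨ a) U p]) = {m4}
|Sat(AG A[(p ∨ a) U p])| = |{m4}| = 1.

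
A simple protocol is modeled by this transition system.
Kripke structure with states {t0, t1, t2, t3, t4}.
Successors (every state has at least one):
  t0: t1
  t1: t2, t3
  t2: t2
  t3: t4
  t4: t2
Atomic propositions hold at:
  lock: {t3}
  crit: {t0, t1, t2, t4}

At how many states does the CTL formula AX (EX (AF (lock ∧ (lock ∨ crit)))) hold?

1

Sat(lock ∨ crit) = {t0, t1, t2, t3, t4}
Sat(lock ∧ (lock ∨ crit)) = {t3}
AF (lock ∧ (lock ∨ crit)): least fixpoint, start Z0 = {t3}, add states with every successor in Z. Already a fixed point.
Sat(AF (lock ∧ (lock ∨ crit))) = {t3}
Sat(EX (AF (lock ∧ (lock ∨ crit)))) = {s : some successor in {t3}} = {t1}
Sat(AX (EX (AF (lock ∧ (lock ∨ crit))))) = {s : every successor in {t1}} = {t0}
|Sat(AX (EX (AF (lock ∧ (lock ∨ crit)))))| = |{t0}| = 1.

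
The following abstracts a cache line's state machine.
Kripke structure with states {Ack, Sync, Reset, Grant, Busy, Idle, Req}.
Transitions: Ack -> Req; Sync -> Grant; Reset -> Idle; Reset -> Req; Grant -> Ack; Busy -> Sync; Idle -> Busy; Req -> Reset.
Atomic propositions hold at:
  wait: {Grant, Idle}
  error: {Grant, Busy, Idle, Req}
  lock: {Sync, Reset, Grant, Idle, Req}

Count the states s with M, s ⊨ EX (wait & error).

Sat(wait & error) = {Grant, Idle}
Sat(EX (wait & error)) = {s : some successor in {Grant, Idle}} = {Sync, Reset}
|Sat(EX (wait & error))| = |{Sync, Reset}| = 2.

2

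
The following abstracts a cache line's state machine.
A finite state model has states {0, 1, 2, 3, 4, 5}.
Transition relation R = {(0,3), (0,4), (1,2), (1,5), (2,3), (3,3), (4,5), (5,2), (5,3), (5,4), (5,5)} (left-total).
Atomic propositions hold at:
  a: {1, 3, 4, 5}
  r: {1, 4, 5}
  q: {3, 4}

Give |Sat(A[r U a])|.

A[r U a]: least fixpoint, start Z0 = Sat(a) = {1, 3, 4, 5}, add states in Sat(r) with every successor in Z. Already a fixed point.
Sat(A[r U a]) = {1, 3, 4, 5}
|Sat(A[r U a])| = |{1, 3, 4, 5}| = 4.

4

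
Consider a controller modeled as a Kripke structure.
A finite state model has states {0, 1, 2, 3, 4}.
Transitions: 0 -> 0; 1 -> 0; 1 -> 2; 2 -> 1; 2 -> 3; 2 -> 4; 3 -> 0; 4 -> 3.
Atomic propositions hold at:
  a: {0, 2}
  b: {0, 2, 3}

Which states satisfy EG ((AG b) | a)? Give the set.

AG b: greatest fixpoint, start Z0 = {0, 2, 3}, keep only states in Sat with every successor in Z. Z1 = {0, 3}; fixed.
Sat(AG b) = {0, 3}
Sat((AG b) | a) = {0, 2, 3}
EG ((AG b) | a): greatest fixpoint, start Z0 = {0, 2, 3}, keep only states in Sat with some successor in Z. Already a fixed point.
Sat(EG ((AG b) | a)) = {0, 2, 3}

{0, 2, 3}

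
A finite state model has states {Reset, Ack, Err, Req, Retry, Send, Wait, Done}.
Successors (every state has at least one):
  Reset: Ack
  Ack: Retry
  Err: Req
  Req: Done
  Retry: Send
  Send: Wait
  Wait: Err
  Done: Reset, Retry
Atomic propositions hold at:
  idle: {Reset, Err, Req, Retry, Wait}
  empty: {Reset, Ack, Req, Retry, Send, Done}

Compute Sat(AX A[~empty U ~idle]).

Sat(~empty) = {Err, Wait}
Sat(~idle) = {Ack, Send, Done}
A[~empty U ~idle]: least fixpoint, start Z0 = Sat(~idle) = {Ack, Send, Done}, add states in Sat(~empty) with every successor in Z. Already a fixed point.
Sat(A[~empty U ~idle]) = {Ack, Send, Done}
Sat(AX A[~empty U ~idle]) = {s : every successor in {Ack, Send, Done}} = {Reset, Req, Retry}

{Reset, Req, Retry}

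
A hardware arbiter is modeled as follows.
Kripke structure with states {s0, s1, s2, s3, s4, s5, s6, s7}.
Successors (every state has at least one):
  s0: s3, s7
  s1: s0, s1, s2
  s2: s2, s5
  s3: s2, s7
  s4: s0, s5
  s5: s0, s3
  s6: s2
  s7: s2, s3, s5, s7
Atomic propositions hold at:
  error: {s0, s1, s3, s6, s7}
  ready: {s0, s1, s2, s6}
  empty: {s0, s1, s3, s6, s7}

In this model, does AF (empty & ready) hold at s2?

No

Sat(empty & ready) = {s0, s1, s6}
AF (empty & ready): least fixpoint, start Z0 = {s0, s1, s6}, add states with every successor in Z. Already a fixed point.
Sat(AF (empty & ready)) = {s0, s1, s6}
s2 ∉ Sat(AF (empty & ready)) = {s0, s1, s6}, so the formula does not hold at s2.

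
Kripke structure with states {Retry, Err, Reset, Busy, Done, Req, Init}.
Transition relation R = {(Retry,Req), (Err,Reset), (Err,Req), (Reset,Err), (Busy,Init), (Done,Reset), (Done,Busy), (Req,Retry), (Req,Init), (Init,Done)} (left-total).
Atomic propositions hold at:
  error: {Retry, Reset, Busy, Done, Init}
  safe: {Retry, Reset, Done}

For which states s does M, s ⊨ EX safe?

Sat(EX safe) = {s : some successor in {Retry, Reset, Done}} = {Err, Done, Req, Init}

{Err, Done, Req, Init}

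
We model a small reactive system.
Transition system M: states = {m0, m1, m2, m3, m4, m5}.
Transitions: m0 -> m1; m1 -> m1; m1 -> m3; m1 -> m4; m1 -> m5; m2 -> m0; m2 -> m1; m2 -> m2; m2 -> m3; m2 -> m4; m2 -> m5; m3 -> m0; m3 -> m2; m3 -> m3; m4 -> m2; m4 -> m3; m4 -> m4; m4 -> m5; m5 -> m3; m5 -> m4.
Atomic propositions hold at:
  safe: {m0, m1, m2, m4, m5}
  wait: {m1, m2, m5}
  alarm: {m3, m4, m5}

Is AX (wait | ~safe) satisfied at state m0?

Yes

Sat(~safe) = {m3}
Sat(wait | ~safe) = {m1, m2, m3, m5}
Sat(AX (wait | ~safe)) = {s : every successor in {m1, m2, m3, m5}} = {m0}
m0 ∈ Sat(AX (wait | ~safe)) = {m0}, so the formula holds at m0.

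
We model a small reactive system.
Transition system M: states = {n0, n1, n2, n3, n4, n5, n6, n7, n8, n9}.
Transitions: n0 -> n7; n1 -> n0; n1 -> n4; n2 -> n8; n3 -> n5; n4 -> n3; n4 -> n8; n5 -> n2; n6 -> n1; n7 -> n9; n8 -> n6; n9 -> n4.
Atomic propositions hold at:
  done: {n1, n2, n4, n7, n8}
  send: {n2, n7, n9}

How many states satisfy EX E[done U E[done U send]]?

3

E[done U send]: least fixpoint, start Z0 = Sat(send) = {n2, n7, n9}, add states in Sat(done) with some successor in Z. Already a fixed point.
Sat(E[done U send]) = {n2, n7, n9}
E[done U E[done U send]]: least fixpoint, start Z0 = Sat(E[done U send]) = {n2, n7, n9}, add states in Sat(done) with some successor in Z. Already a fixed point.
Sat(E[done U E[done U send]]) = {n2, n7, n9}
Sat(EX E[done U E[done U send]]) = {s : some successor in {n2, n7, n9}} = {n0, n5, n7}
|Sat(EX E[done U E[done U send]])| = |{n0, n5, n7}| = 3.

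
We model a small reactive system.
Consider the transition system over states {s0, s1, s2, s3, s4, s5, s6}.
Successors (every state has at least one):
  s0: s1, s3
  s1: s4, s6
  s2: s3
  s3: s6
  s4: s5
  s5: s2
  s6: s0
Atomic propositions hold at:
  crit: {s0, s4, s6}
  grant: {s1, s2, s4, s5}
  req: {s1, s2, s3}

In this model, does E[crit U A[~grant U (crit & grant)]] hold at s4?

Sat(~grant) = {s0, s3, s6}
Sat(crit & grant) = {s4}
A[~grant U (crit & grant)]: least fixpoint, start Z0 = Sat((crit & grant)) = {s4}, add states in Sat(~grant) with every successor in Z. Already a fixed point.
Sat(A[~grant U (crit & grant)]) = {s4}
E[crit U A[~grant U (crit & grant)]]: least fixpoint, start Z0 = Sat(A[~grant U (crit & grant)]) = {s4}, add states in Sat(crit) with some successor in Z. Already a fixed point.
Sat(E[crit U A[~grant U (crit & grant)]]) = {s4}
s4 ∈ Sat(E[crit U A[~grant U (crit & grant)]]) = {s4}, so the formula holds at s4.

Yes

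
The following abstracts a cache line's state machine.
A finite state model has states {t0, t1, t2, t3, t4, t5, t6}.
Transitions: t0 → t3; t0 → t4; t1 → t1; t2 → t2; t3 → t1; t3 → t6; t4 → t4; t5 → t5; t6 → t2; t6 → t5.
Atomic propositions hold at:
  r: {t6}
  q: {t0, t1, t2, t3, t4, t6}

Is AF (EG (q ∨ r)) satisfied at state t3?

Sat(q ∨ r) = {t0, t1, t2, t3, t4, t6}
EG (q ∨ r): greatest fixpoint, start Z0 = {t0, t1, t2, t3, t4, t6}, keep only states in Sat with some successor in Z. Already a fixed point.
Sat(EG (q ∨ r)) = {t0, t1, t2, t3, t4, t6}
AF (EG (q ∨ r)): least fixpoint, start Z0 = {t0, t1, t2, t3, t4, t6}, add states with every successor in Z. Already a fixed point.
Sat(AF (EG (q ∨ r))) = {t0, t1, t2, t3, t4, t6}
t3 ∈ Sat(AF (EG (q ∨ r))) = {t0, t1, t2, t3, t4, t6}, so the formula holds at t3.

Yes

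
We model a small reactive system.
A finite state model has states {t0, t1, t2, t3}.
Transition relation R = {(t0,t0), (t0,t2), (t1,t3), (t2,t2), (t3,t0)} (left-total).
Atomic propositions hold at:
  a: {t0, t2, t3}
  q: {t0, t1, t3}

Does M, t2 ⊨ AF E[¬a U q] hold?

Sat(¬a) = {t1}
E[¬a U q]: least fixpoint, start Z0 = Sat(q) = {t0, t1, t3}, add states in Sat(¬a) with some successor in Z. Already a fixed point.
Sat(E[¬a U q]) = {t0, t1, t3}
AF E[¬a U q]: least fixpoint, start Z0 = {t0, t1, t3}, add states with every successor in Z. Already a fixed point.
Sat(AF E[¬a U q]) = {t0, t1, t3}
t2 ∉ Sat(AF E[¬a U q]) = {t0, t1, t3}, so the formula does not hold at t2.

No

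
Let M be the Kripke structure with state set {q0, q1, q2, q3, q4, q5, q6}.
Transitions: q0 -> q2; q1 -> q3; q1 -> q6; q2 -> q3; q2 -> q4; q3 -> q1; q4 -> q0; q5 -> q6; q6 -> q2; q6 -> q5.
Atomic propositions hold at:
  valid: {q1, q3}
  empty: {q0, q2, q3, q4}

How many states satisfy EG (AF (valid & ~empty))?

2

Sat(~empty) = {q1, q5, q6}
Sat(valid & ~empty) = {q1}
AF (valid & ~empty): least fixpoint, start Z0 = {q1}, add states with every successor in Z. Z1 = {q1, q3}; fixed.
Sat(AF (valid & ~empty)) = {q1, q3}
EG (AF (valid & ~empty)): greatest fixpoint, start Z0 = {q1, q3}, keep only states in Sat with some successor in Z. Already a fixed point.
Sat(EG (AF (valid & ~empty))) = {q1, q3}
|Sat(EG (AF (valid & ~empty)))| = |{q1, q3}| = 2.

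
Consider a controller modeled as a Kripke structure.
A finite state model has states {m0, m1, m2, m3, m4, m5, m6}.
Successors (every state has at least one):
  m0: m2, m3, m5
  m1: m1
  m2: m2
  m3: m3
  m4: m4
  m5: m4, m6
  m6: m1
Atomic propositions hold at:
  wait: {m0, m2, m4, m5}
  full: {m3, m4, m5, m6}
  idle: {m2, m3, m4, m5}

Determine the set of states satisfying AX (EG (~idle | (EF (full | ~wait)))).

Sat(~idle) = {m0, m1, m6}
Sat(~wait) = {m1, m3, m6}
Sat(full | ~wait) = {m1, m3, m4, m5, m6}
EF (full | ~wait): least fixpoint, start Z0 = {m1, m3, m4, m5, m6}, add states with some successor in Z. Z1 = {m0, m1, m3, m4, m5, m6}; fixed.
Sat(EF (full | ~wait)) = {m0, m1, m3, m4, m5, m6}
Sat(~idle | (EF (full | ~wait))) = {m0, m1, m3, m4, m5, m6}
EG (~idle | (EF (full | ~wait))): greatest fixpoint, start Z0 = {m0, m1, m3, m4, m5, m6}, keep only states in Sat with some successor in Z. Already a fixed point.
Sat(EG (~idle | (EF (full | ~wait)))) = {m0, m1, m3, m4, m5, m6}
Sat(AX (EG (~idle | (EF (full | ~wait))))) = {s : every successor in {m0, m1, m3, m4, m5, m6}} = {m1, m3, m4, m5, m6}

{m1, m3, m4, m5, m6}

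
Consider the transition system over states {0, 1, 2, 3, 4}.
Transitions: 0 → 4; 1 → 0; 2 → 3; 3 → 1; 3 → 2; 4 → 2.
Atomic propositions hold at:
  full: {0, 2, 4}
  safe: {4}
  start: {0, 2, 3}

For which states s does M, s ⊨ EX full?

Sat(EX full) = {s : some successor in {0, 2, 4}} = {0, 1, 3, 4}

{0, 1, 3, 4}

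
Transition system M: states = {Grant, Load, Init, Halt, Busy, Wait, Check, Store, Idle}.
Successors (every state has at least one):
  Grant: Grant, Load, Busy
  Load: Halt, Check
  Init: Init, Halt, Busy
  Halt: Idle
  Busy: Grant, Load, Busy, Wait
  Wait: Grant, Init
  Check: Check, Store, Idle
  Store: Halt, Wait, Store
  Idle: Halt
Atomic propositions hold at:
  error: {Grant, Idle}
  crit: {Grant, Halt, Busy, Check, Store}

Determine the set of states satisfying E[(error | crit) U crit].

{Grant, Halt, Busy, Check, Store, Idle}

Sat(error | crit) = {Grant, Halt, Busy, Check, Store, Idle}
E[(error | crit) U crit]: least fixpoint, start Z0 = Sat(crit) = {Grant, Halt, Busy, Check, Store}, add states in Sat(error | crit) with some successor in Z. Z1 = {Grant, Halt, Busy, Check, Store, Idle}; fixed.
Sat(E[(error | crit) U crit]) = {Grant, Halt, Busy, Check, Store, Idle}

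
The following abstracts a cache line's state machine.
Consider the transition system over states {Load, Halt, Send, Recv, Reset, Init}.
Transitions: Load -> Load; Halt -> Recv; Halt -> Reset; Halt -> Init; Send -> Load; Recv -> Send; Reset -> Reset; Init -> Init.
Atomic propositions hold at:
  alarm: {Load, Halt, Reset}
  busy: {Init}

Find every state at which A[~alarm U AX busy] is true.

{Init}

Sat(~alarm) = {Send, Recv, Init}
Sat(AX busy) = {s : every successor in {Init}} = {Init}
A[~alarm U AX busy]: least fixpoint, start Z0 = Sat(AX busy) = {Init}, add states in Sat(~alarm) with every successor in Z. Already a fixed point.
Sat(A[~alarm U AX busy]) = {Init}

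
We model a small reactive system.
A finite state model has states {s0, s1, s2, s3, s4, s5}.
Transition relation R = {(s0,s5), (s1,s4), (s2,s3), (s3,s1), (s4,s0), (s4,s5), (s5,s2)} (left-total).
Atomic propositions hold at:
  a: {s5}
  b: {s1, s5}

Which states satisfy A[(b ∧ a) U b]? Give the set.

{s1, s5}

Sat(b ∧ a) = {s5}
A[(b ∧ a) U b]: least fixpoint, start Z0 = Sat(b) = {s1, s5}, add states in Sat(b ∧ a) with every successor in Z. Already a fixed point.
Sat(A[(b ∧ a) U b]) = {s1, s5}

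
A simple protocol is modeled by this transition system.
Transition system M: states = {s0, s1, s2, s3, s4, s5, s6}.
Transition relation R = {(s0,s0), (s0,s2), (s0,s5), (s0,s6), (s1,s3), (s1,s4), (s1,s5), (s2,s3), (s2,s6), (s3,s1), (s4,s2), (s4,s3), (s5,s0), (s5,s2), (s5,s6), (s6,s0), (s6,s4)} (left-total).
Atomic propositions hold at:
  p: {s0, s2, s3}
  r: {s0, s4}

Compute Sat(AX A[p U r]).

{s6}

A[p U r]: least fixpoint, start Z0 = Sat(r) = {s0, s4}, add states in Sat(p) with every successor in Z. Already a fixed point.
Sat(A[p U r]) = {s0, s4}
Sat(AX A[p U r]) = {s : every successor in {s0, s4}} = {s6}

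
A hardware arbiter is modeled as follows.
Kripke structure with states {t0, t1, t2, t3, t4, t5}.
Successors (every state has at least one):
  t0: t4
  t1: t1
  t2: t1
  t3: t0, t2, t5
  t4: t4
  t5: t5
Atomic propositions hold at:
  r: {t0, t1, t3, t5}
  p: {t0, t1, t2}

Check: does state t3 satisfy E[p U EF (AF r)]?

AF r: least fixpoint, start Z0 = {t0, t1, t3, t5}, add states with every successor in Z. Z1 = {t0, t1, t2, t3, t5}; fixed.
Sat(AF r) = {t0, t1, t2, t3, t5}
EF (AF r): least fixpoint, start Z0 = {t0, t1, t2, t3, t5}, add states with some successor in Z. Already a fixed point.
Sat(EF (AF r)) = {t0, t1, t2, t3, t5}
E[p U EF (AF r)]: least fixpoint, start Z0 = Sat(EF (AF r)) = {t0, t1, t2, t3, t5}, add states in Sat(p) with some successor in Z. Already a fixed point.
Sat(E[p U EF (AF r)]) = {t0, t1, t2, t3, t5}
t3 ∈ Sat(E[p U EF (AF r)]) = {t0, t1, t2, t3, t5}, so the formula holds at t3.

Yes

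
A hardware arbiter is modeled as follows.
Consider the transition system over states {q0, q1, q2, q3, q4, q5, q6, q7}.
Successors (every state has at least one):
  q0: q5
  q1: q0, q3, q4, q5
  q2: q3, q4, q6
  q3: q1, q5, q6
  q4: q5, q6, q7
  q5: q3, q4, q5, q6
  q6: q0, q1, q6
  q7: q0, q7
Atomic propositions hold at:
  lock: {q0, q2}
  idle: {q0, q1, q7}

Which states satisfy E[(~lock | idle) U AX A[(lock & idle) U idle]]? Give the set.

{q0, q1, q3, q4, q5, q6, q7}

Sat(~lock) = {q1, q3, q4, q5, q6, q7}
Sat(~lock | idle) = {q0, q1, q3, q4, q5, q6, q7}
Sat(lock & idle) = {q0}
A[(lock & idle) U idle]: least fixpoint, start Z0 = Sat(idle) = {q0, q1, q7}, add states in Sat(lock & idle) with every successor in Z. Already a fixed point.
Sat(A[(lock & idle) U idle]) = {q0, q1, q7}
Sat(AX A[(lock & idle) U idle]) = {s : every successor in {q0, q1, q7}} = {q7}
E[(~lock | idle) U AX A[(lock & idle) U idle]]: least fixpoint, start Z0 = Sat(AX A[(lock & idle) U idle]) = {q7}, add states in Sat(~lock | idle) with some successor in Z. Z1 = {q4, q7}; Z2 = {q1, q4, q5, q7}; Z3 = {q0, q1, q3, q4, q5, q6, q7}; fixed.
Sat(E[(~lock | idle) U AX A[(lock & idle) U idle]]) = {q0, q1, q3, q4, q5, q6, q7}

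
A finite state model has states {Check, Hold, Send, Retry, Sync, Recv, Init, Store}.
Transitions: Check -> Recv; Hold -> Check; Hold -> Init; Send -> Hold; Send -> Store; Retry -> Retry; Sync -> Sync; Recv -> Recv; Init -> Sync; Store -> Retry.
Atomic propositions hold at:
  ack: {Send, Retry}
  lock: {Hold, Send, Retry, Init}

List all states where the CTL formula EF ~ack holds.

{Check, Hold, Send, Sync, Recv, Init, Store}

Sat(~ack) = {Check, Hold, Sync, Recv, Init, Store}
EF ~ack: least fixpoint, start Z0 = {Check, Hold, Sync, Recv, Init, Store}, add states with some successor in Z. Z1 = {Check, Hold, Send, Sync, Recv, Init, Store}; fixed.
Sat(EF ~ack) = {Check, Hold, Send, Sync, Recv, Init, Store}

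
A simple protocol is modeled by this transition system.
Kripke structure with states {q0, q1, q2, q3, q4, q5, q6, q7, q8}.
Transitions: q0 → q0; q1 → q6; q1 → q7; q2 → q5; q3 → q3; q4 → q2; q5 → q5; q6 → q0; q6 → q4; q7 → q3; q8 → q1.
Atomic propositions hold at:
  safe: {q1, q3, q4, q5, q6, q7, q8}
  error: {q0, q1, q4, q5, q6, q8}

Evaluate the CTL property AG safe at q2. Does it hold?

AG safe: greatest fixpoint, start Z0 = {q1, q3, q4, q5, q6, q7, q8}, keep only states in Sat with every successor in Z. Z1 = {q1, q3, q5, q7, q8}; Z2 = {q3, q5, q7, q8}; Z3 = {q3, q5, q7}; fixed.
Sat(AG safe) = {q3, q5, q7}
q2 ∉ Sat(AG safe) = {q3, q5, q7}, so the formula does not hold at q2.

No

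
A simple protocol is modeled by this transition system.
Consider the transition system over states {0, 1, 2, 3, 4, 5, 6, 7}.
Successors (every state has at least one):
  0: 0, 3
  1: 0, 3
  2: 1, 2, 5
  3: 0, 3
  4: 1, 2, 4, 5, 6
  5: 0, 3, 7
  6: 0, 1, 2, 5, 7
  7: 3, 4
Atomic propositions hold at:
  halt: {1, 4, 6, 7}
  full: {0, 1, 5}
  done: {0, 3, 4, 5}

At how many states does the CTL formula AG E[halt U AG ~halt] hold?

Sat(~halt) = {0, 2, 3, 5}
AG ~halt: greatest fixpoint, start Z0 = {0, 2, 3, 5}, keep only states in Sat with every successor in Z. Z1 = {0, 3}; fixed.
Sat(AG ~halt) = {0, 3}
E[halt U AG ~halt]: least fixpoint, start Z0 = Sat(AG ~halt) = {0, 3}, add states in Sat(halt) with some successor in Z. Z1 = {0, 1, 3, 6, 7}; Z2 = {0, 1, 3, 4, 6, 7}; fixed.
Sat(E[halt U AG ~halt]) = {0, 1, 3, 4, 6, 7}
AG E[halt U AG ~halt]: greatest fixpoint, start Z0 = {0, 1, 3, 4, 6, 7}, keep only states in Sat with every successor in Z. Z1 = {0, 1, 3, 7}; Z2 = {0, 1, 3}; fixed.
Sat(AG E[halt U AG ~halt]) = {0, 1, 3}
|Sat(AG E[halt U AG ~halt])| = |{0, 1, 3}| = 3.

3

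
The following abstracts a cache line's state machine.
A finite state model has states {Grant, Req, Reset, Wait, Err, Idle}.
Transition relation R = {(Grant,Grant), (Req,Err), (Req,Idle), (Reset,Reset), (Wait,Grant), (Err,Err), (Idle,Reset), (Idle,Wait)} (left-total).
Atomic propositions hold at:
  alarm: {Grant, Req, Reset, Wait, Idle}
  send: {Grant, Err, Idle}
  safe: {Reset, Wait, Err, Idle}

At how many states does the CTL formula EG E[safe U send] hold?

E[safe U send]: least fixpoint, start Z0 = Sat(send) = {Grant, Err, Idle}, add states in Sat(safe) with some successor in Z. Z1 = {Grant, Wait, Err, Idle}; fixed.
Sat(E[safe U send]) = {Grant, Wait, Err, Idle}
EG E[safe U send]: greatest fixpoint, start Z0 = {Grant, Wait, Err, Idle}, keep only states in Sat with some successor in Z. Already a fixed point.
Sat(EG E[safe U send]) = {Grant, Wait, Err, Idle}
|Sat(EG E[safe U send])| = |{Grant, Wait, Err, Idle}| = 4.

4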